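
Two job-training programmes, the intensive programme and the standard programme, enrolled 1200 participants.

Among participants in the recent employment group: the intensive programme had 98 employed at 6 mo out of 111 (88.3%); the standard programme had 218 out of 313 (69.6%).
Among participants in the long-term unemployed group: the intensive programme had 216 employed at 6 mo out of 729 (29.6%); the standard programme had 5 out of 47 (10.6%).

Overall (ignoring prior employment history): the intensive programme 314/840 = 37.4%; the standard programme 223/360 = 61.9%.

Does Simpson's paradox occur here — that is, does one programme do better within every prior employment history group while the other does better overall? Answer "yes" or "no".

Within each prior employment history level (recent employment 88.3% vs 69.6%; long-term unemployed 29.6% vs 10.6%), the intensive programme has the higher rate every time. Pooled: 37.4% vs 61.9% — the standard programme has the higher rate overall. The two comparisons disagree.

yes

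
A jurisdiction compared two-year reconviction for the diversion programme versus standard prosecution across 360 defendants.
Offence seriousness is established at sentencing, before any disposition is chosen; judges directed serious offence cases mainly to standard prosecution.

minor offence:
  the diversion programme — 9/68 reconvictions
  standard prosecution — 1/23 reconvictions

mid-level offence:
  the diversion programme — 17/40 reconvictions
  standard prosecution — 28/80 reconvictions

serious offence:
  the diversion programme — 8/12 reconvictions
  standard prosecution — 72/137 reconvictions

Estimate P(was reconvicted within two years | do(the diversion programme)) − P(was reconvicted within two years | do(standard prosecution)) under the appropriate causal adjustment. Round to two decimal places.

+0.11

Nothing the disposition does changes offence seriousness; the imbalance is an allocation artefact. With offence seriousness also predicting the outcome, the pooled figure is confounded, and the within-stratum comparison is the causal one.
Adjusting over the population distribution of offence seriousness: 0.253·(0.132−0.043) + 0.333·(0.425−0.350) + 0.414·(0.667−0.526) = +0.106.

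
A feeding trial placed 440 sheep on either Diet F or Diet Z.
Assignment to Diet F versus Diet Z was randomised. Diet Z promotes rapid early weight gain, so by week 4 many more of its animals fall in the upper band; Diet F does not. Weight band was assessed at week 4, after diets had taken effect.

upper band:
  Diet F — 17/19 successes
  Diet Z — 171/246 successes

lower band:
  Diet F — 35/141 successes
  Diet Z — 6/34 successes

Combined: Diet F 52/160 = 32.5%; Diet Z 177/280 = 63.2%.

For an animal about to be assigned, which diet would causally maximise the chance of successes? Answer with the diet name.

Diet Z

The distribution of week-4 weight band is itself part of what the diet does — it is an intermediate outcome. Holding it fixed would remove that part of the effect; the total effect is the pooled difference.
Pooled: Diet F 32.5% vs Diet Z 63.2%; Diet Z is higher overall.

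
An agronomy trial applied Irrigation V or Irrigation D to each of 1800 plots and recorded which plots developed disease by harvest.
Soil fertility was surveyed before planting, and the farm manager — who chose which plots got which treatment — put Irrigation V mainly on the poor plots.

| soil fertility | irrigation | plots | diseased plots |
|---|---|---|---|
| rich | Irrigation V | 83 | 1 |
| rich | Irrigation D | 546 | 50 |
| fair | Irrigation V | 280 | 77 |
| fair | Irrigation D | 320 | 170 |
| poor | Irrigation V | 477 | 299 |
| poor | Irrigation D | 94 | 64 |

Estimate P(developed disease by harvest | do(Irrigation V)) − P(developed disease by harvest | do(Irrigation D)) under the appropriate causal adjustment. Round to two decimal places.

Irrigation V is lower inside every soil fertility stratum but Irrigation D is lower in aggregate. Whether to stratify depends on how soil fertility relates to the irrigation.
Soil fertility is set before the irrigation has any effect — it is not caused by the irrigation — and it independently drives the outcome. That makes it a confounder, so the causal comparison is within soil fertility levels.
Adjusting over the population distribution of soil fertility: 0.349·(0.012−0.092) + 0.333·(0.275−0.531) + 0.317·(0.627−0.681) = -0.130.

-0.13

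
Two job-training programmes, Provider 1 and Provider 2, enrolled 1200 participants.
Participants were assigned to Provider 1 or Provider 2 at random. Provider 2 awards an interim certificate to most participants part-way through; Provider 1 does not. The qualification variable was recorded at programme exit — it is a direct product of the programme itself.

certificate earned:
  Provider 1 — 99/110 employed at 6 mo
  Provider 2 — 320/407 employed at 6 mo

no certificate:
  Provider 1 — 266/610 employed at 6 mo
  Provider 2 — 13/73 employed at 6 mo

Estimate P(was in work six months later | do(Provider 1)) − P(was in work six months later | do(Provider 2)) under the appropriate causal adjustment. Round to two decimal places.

-0.19

Because the programme influences qualification attained during the programme, qualification attained during the programme is a post-treatment mediator, not a confounder. Stratifying on it would bias the estimate; the causal effect is the crude pooled difference.
The causal difference is the pooled difference: 0.507 − 0.694 = -0.187.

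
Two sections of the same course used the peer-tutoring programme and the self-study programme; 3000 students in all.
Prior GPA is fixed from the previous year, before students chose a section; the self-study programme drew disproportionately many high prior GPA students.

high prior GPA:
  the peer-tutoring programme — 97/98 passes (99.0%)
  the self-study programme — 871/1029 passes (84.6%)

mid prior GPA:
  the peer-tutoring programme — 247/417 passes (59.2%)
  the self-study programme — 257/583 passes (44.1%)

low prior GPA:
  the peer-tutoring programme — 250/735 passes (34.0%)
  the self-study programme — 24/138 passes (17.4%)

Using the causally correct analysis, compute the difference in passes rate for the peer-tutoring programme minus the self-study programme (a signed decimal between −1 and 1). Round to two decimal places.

+0.15

Here prior GPA band is a common cause — it drives both which teaching method a case falls under and the outcome. The crude comparison mixes populations; the stratum-specific rates are the causally relevant ones.
Adjusting over the population distribution of prior GPA band: 0.376·(0.990−0.846) + 0.333·(0.592−0.441) + 0.291·(0.340−0.174) = +0.153.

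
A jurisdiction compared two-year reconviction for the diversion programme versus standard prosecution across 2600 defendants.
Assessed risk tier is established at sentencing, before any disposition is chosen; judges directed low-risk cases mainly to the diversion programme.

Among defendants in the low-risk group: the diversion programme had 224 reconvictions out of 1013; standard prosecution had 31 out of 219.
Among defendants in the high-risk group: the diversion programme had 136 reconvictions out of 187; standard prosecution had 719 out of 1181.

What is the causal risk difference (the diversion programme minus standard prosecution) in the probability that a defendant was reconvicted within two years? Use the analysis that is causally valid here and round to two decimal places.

Assessed risk tier differs across dispositions for reasons unrelated to any effect of the disposition itself, and it separately predicts the outcome — a classic confounder. We must compare within assessed risk tier levels.
Adjusting over the population distribution of assessed risk tier: 0.474·(0.221−0.142) + 0.526·(0.727−0.609) = +0.100.

+0.10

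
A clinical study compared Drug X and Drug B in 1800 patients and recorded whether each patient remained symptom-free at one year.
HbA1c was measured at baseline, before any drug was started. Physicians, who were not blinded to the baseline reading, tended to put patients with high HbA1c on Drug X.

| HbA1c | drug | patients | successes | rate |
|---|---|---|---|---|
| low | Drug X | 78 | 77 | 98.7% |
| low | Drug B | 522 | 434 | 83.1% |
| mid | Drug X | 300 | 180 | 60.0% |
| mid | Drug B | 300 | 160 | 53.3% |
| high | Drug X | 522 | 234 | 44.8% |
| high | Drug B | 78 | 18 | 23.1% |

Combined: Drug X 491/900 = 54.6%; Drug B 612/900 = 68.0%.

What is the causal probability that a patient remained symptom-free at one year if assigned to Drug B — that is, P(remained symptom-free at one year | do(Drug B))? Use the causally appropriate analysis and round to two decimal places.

0.53

The stratified and pooled comparisons disagree (Drug X wins within each HbA1c; Drug B wins overall), so the answer turns on the causal role of HbA1c.
HbA1c satisfies the back-door criterion: it is not a descendant of the drug, and it blocks the spurious path from drug to outcome. Adjusting for it (i.e., using the within-HbA1c rates) gives the causal effect.
Standardising Drug B to the population HbA1c mix: 0.333·434/522 + 0.333·160/300 + 0.333·18/78 = 0.532.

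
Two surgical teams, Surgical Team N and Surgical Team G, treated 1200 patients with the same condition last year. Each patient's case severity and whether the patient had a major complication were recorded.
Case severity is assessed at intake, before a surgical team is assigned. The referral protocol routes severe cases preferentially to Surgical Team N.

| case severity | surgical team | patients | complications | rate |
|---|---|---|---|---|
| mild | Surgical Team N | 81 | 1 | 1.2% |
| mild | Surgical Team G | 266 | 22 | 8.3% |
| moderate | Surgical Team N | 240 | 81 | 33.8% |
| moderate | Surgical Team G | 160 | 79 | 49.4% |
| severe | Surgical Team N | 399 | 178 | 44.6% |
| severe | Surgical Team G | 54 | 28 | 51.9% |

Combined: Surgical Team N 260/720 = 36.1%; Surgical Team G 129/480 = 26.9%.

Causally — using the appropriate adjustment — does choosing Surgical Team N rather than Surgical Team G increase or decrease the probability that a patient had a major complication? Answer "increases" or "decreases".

decreases

Here case severity is a common cause — it drives both which surgical team a case falls under and the outcome. The crude comparison mixes populations; the stratum-specific rates are the causally relevant ones.
Within each level — mild: 1.2% vs 8.3%; moderate: 33.8% vs 49.4%; severe: 44.6% vs 51.9% — Surgical Team N is lower every time.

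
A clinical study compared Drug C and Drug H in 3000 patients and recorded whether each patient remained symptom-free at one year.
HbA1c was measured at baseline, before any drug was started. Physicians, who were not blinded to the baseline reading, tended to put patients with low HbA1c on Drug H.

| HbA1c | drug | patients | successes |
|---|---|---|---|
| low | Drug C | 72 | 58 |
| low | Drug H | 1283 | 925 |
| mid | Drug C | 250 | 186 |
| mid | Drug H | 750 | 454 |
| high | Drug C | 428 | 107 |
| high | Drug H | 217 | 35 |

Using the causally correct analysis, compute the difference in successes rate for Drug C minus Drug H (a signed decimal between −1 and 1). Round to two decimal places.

+0.10

The HbA1c-specific comparison favours Drug C throughout, but the pooled figures favour Drug H. The question is whether to condition on HbA1c.
Nothing the drug does changes HbA1c; the imbalance is an allocation artefact. With HbA1c also predicting the outcome, the pooled figure is confounded, and the within-stratum comparison is the causal one.
Adjusting over the population distribution of HbA1c: 0.452·(0.806−0.721) + 0.333·(0.744−0.605) + 0.215·(0.250−0.161) = +0.104.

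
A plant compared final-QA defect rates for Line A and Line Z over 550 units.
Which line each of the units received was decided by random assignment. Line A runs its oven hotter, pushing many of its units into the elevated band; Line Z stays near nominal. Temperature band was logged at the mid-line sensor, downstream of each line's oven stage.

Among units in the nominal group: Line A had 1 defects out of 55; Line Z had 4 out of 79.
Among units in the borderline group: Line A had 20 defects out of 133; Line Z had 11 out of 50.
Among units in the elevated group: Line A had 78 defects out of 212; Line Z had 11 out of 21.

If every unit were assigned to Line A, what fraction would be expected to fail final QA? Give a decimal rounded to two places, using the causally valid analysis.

0.25

The in-process temperature band-specific comparison favours Line A throughout, but the pooled figures favour Line Z. The question is whether to condition on in-process temperature band.
In-process temperature band lies on the pathway line → in-process temperature band → outcome, so adjusting for it blocks the indirect effect. For the total causal effect of line, use the unadjusted pooled rates.
So P(outcome | do(Line A)) is just the pooled rate for Line A: 99/400 = 0.247.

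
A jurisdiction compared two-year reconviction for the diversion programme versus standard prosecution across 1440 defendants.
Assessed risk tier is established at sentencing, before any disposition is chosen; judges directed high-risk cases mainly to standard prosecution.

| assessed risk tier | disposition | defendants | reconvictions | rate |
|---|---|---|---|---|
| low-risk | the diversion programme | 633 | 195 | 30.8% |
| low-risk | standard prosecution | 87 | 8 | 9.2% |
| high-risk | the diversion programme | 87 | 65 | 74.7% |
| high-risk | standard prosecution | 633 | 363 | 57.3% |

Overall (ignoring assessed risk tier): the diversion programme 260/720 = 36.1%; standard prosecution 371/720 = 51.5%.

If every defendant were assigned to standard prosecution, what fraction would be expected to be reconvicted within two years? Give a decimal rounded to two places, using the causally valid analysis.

0.33

Assessed risk tier satisfies the back-door criterion: it is not a descendant of the disposition, and it blocks the spurious path from disposition to outcome. Adjusting for it (i.e., using the within-assessed risk tier rates) gives the causal effect.
Standardising standard prosecution to the population assessed risk tier mix: 0.500·8/87 + 0.500·363/633 = 0.333.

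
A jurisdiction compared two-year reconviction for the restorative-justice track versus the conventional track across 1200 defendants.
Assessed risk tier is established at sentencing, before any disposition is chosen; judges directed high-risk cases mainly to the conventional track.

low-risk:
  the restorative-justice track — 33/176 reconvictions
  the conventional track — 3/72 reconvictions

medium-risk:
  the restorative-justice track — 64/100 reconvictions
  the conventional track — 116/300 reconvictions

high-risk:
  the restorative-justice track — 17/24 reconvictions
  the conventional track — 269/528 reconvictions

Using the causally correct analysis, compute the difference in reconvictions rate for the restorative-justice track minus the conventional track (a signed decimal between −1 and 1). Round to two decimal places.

Here assessed risk tier is a common cause — it drives both which disposition a case falls under and the outcome. The crude comparison mixes populations; the stratum-specific rates are the causally relevant ones.
Adjusting over the population distribution of assessed risk tier: 0.207·(0.188−0.042) + 0.333·(0.640−0.387) + 0.460·(0.708−0.509) = +0.206.

+0.21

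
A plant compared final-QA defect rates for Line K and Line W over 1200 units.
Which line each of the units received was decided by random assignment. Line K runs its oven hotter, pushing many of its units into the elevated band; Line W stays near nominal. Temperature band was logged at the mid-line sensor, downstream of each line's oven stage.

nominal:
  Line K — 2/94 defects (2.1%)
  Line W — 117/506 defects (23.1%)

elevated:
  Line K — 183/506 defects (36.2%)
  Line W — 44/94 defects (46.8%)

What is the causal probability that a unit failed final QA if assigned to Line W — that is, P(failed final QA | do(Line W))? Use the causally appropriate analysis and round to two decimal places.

Because the line influences in-process temperature band, in-process temperature band is a post-treatment mediator, not a confounder. Stratifying on it would bias the estimate; the causal effect is the crude pooled difference.
So P(outcome | do(Line W)) is just the pooled rate for Line W: 161/600 = 0.268.

0.27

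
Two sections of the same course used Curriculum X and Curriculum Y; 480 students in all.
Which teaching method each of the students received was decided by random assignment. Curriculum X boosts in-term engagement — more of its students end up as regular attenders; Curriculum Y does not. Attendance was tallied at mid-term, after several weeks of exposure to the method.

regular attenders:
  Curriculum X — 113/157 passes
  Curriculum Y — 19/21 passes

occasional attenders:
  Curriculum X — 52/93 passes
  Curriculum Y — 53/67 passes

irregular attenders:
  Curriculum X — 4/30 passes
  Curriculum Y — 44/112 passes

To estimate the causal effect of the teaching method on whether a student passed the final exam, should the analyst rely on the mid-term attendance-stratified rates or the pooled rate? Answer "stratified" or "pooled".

Mid-term attendance here is a post-treatment variable shaped by the teaching method; conditioning on it would introduce bias rather than remove it. The overall comparison is the causal one.
Pooled: Curriculum X 60.4% vs Curriculum Y 58.0%; Curriculum X is higher overall.

pooled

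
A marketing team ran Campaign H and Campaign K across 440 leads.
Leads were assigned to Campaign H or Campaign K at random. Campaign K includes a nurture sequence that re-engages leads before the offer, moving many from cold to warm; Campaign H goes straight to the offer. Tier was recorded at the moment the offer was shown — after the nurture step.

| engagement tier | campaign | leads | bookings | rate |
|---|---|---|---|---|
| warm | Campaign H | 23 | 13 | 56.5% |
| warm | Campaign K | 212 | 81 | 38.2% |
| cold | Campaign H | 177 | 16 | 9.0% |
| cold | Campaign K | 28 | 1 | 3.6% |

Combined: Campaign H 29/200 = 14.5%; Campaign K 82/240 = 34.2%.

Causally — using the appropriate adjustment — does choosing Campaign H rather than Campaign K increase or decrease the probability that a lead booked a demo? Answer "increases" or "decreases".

The distribution of engagement tier is itself part of what the campaign does — it is an intermediate outcome. Holding it fixed would remove that part of the effect; the total effect is the pooled difference.
Pooled: Campaign H 14.5% vs Campaign K 34.2%; Campaign K is higher overall.

decreases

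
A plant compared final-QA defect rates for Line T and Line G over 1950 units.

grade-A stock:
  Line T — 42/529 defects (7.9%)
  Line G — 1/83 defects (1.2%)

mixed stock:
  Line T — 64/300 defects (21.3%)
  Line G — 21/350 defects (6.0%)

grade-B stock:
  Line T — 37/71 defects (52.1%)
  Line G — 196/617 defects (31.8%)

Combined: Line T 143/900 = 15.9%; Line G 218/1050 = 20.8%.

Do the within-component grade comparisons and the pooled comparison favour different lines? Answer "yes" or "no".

Within each component grade level (grade-A stock 7.9% vs 1.2%; mixed stock 21.3% vs 6.0%; grade-B stock 52.1% vs 31.8%), Line G has the lower rate every time. Pooled: 15.9% vs 20.8% — Line T has the lower rate overall. The two comparisons disagree.

yes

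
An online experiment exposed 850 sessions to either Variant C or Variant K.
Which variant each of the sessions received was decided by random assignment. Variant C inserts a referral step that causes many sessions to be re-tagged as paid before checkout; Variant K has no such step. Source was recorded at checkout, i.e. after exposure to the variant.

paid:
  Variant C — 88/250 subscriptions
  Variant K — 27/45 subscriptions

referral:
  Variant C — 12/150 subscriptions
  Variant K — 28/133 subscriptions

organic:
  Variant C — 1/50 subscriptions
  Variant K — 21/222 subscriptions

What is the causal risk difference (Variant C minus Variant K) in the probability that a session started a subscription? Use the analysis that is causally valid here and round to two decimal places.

Variant K is higher inside every traffic source stratum but Variant C is higher in aggregate. Whether to stratify depends on how traffic source relates to the variant.
Traffic source here is a post-treatment variable shaped by the variant; conditioning on it would introduce bias rather than remove it. The overall comparison is the causal one.
The causal difference is the pooled difference: 0.224 − 0.190 = +0.034.

+0.03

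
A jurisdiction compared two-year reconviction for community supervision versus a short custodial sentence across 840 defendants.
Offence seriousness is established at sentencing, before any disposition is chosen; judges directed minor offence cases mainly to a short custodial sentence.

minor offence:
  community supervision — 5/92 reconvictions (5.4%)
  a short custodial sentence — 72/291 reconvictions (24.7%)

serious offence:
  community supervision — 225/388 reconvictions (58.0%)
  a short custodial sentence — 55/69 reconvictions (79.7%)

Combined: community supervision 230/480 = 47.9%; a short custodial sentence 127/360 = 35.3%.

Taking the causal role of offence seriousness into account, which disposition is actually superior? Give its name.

The imbalance in offence seriousness arose from how defendants were allocated, not from anything the disposition did; and offence seriousness independently affects the outcome. The pooled gap is confounded — condition on offence seriousness.
Within each level — minor offence: 5.4% vs 24.7%; serious offence: 58.0% vs 79.7% — community supervision is lower every time.

community supervision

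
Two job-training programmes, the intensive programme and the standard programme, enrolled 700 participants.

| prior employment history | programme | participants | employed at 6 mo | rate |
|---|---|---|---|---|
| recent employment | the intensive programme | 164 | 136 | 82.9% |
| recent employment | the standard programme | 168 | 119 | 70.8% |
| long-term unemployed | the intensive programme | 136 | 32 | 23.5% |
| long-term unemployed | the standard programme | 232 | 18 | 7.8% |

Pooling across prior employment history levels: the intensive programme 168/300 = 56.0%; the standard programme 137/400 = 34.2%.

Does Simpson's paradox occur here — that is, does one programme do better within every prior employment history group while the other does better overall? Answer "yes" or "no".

no

Within each prior employment history level (recent employment 82.9% vs 70.8%; long-term unemployed 23.5% vs 7.8%), the intensive programme has the higher rate every time. Pooled: 56.0% vs 34.2% — the intensive programme has the higher rate overall. They agree.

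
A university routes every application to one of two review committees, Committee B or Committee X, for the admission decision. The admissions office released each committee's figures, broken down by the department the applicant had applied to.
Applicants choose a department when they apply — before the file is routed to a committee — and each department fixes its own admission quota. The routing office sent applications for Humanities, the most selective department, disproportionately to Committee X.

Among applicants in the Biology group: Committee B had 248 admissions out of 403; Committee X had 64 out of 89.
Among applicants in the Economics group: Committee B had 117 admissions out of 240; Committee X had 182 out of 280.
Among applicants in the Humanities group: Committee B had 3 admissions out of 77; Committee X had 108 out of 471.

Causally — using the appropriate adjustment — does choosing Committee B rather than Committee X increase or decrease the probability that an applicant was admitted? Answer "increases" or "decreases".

decreases

The stratified and pooled comparisons disagree (Committee X wins within each department; Committee B wins overall), so the answer turns on the causal role of department.
Nothing the review committee does changes department; the imbalance is an allocation artefact. With department also predicting the outcome, the pooled figure is confounded, and the within-stratum comparison is the causal one.
Within each level — Biology: 61.5% vs 71.9%; Economics: 48.8% vs 65.0%; Humanities: 3.9% vs 22.9% — Committee X is higher every time.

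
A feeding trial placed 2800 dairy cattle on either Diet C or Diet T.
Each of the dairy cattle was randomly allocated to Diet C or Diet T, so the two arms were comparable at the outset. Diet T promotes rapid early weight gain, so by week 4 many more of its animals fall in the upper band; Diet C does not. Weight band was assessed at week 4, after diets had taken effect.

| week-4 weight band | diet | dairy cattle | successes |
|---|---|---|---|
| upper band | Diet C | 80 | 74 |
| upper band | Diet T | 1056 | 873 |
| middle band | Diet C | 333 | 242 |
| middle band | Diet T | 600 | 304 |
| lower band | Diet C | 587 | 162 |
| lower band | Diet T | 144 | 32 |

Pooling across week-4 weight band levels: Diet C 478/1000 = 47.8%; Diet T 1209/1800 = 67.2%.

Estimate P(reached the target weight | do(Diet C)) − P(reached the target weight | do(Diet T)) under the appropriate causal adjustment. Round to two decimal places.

-0.19

Week-4 weight band is downstream of the diet. One should not condition on a consequence of treatment, so the overall rates are the right comparison.
The causal difference is the pooled difference: 0.478 − 0.672 = -0.194.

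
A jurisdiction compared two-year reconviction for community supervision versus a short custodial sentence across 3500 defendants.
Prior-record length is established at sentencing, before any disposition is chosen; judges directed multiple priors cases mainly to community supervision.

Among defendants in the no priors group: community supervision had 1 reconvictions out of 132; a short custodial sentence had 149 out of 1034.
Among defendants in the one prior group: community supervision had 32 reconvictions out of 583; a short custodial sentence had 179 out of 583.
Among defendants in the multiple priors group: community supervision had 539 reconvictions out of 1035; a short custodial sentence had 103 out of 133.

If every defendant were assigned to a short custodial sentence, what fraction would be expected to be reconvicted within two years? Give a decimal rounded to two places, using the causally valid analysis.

0.41

Here prior-record length is a common cause — it drives both which disposition a case falls under and the outcome. The crude comparison mixes populations; the stratum-specific rates are the causally relevant ones.
Standardising a short custodial sentence to the population prior-record length mix: 0.333·149/1034 + 0.333·179/583 + 0.334·103/133 = 0.409.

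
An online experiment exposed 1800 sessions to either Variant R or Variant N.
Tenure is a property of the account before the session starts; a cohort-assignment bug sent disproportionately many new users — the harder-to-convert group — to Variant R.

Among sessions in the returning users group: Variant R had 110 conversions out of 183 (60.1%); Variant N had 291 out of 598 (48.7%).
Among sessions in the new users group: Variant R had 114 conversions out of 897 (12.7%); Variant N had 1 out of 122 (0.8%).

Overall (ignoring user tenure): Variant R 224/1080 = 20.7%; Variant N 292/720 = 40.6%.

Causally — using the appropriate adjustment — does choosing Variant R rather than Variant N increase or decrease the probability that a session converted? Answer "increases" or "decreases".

The user tenure-specific comparison favours Variant R throughout, but the pooled figures favour Variant N. The question is whether to condition on user tenure.
Since user tenure is a pre-existing factor (not a product of the variant) and it affects the outcome on its own, it is a confounder. The stratified rates, not the pooled rate, identify the causal effect.
Within each level — returning users: 60.1% vs 48.7%; new users: 12.7% vs 0.8% — Variant R is higher every time.

increases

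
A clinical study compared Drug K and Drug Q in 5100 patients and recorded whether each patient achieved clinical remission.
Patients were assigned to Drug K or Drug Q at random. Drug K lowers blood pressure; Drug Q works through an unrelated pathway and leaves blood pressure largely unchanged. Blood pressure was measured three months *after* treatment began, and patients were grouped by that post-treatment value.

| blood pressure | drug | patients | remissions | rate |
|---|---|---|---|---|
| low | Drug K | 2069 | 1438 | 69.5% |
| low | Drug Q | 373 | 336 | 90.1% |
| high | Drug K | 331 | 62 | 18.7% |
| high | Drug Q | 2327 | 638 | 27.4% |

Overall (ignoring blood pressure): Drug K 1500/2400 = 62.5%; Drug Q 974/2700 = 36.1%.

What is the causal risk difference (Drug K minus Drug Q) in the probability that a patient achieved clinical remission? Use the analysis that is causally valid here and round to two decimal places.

Drug Q is higher inside every blood pressure stratum but Drug K is higher in aggregate. Whether to stratify depends on how blood pressure relates to the drug.
Because the drug influences blood pressure, blood pressure is a post-treatment mediator, not a confounder. Stratifying on it would bias the estimate; the causal effect is the crude pooled difference.
The causal difference is the pooled difference: 0.625 − 0.361 = +0.264.

+0.26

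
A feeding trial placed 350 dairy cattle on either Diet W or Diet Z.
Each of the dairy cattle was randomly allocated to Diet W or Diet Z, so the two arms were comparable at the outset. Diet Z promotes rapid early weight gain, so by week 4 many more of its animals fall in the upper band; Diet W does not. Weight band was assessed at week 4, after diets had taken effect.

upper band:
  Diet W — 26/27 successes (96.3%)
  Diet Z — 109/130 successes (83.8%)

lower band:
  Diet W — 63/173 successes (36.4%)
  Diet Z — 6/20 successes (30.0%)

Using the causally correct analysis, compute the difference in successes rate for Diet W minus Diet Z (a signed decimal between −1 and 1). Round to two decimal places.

Within every week-4 weight band level Diet W has the higher rate, yet pooled Diet Z does — Simpson's reversal.
Week-4 weight band is recorded after the diet and is itself shifted by it — it sits on the causal path from diet to outcome. Conditioning on a mediator would strip out part of the effect we want; the pooled comparison gives the total causal effect.
The causal difference is the pooled difference: 0.445 − 0.767 = -0.322.

-0.32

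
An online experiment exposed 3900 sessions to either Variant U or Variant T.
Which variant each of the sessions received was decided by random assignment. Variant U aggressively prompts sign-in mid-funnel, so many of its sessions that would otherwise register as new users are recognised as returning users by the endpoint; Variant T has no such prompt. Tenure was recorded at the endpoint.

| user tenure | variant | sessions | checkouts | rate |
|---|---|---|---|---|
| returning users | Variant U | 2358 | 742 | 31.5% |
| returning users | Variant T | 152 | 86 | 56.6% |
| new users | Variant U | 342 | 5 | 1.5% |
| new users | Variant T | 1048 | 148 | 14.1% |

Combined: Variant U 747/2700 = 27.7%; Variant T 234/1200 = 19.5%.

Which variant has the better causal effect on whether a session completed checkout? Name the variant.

Variant U

Variant T is higher inside every user tenure stratum but Variant U is higher in aggregate. Whether to stratify depends on how user tenure relates to the variant.
User tenure is recorded after the variant and is itself shifted by it — it sits on the causal path from variant to outcome. Conditioning on a mediator would strip out part of the effect we want; the pooled comparison gives the total causal effect.
Pooled: Variant U 27.7% vs Variant T 19.5%; Variant U is higher overall.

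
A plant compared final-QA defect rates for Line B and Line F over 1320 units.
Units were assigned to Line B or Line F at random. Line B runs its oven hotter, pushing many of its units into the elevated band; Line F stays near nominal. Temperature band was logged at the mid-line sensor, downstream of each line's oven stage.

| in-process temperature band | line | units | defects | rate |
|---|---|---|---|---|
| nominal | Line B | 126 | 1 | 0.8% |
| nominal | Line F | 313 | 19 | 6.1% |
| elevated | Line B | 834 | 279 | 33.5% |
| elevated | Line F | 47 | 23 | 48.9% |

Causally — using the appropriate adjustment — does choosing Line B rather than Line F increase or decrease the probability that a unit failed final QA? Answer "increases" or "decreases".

In-process temperature band here is a post-treatment variable shaped by the line; conditioning on it would introduce bias rather than remove it. The overall comparison is the causal one.
Pooled: Line B 29.2% vs Line F 11.7%; Line F is lower overall.

increases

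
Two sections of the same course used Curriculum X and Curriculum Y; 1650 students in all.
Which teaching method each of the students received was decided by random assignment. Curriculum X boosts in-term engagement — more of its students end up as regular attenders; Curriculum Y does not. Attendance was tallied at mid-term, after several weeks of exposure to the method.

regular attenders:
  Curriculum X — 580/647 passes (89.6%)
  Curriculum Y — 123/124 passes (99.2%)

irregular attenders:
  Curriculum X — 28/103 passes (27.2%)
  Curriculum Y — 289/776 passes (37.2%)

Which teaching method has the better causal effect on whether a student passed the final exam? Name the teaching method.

Because the teaching method influences mid-term attendance, mid-term attendance is a post-treatment mediator, not a confounder. Stratifying on it would bias the estimate; the causal effect is the crude pooled difference.
Pooled: Curriculum X 81.1% vs Curriculum Y 45.8%; Curriculum X is higher overall.

Curriculum X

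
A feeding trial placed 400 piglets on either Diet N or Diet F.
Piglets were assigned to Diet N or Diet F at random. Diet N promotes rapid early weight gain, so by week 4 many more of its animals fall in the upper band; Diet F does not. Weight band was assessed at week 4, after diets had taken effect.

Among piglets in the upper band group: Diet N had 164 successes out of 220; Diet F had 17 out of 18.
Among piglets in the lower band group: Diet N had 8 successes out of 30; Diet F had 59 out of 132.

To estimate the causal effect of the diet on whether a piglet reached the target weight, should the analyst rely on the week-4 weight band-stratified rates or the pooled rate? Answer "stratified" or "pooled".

pooled

Diet F is higher inside every week-4 weight band stratum but Diet N is higher in aggregate. Whether to stratify depends on how week-4 weight band relates to the diet.
Stratifying would compare diets among piglets the diets themselves sorted into week-4 weight band groups — a form of selection on an intermediate. The unconditioned pooled rates give the total causal effect.
Pooled: Diet N 68.8% vs Diet F 50.7%; Diet N is higher overall.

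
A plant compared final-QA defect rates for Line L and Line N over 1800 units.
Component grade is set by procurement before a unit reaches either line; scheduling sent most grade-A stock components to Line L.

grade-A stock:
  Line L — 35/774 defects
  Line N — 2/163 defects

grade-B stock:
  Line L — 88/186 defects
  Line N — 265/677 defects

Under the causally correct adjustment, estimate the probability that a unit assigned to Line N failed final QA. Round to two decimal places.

Within every component grade level Line N has the lower rate, yet pooled Line L does — Simpson's reversal.
Nothing the line does changes component grade; the imbalance is an allocation artefact. With component grade also predicting the outcome, the pooled figure is confounded, and the within-stratum comparison is the causal one.
Standardising Line N to the population component grade mix: 0.521·2/163 + 0.479·265/677 = 0.194.

0.19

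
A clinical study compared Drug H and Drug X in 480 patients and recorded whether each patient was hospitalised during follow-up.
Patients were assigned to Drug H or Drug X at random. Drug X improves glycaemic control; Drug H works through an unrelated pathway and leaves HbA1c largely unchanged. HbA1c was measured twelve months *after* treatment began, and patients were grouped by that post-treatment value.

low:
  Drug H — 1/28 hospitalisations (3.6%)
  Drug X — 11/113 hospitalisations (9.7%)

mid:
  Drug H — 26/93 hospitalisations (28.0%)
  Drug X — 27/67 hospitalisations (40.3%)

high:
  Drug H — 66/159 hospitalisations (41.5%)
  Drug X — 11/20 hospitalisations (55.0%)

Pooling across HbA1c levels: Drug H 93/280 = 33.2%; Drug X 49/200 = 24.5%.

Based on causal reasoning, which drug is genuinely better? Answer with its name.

Drug X

Because the drug influences HbA1c, HbA1c is a post-treatment mediator, not a confounder. Stratifying on it would bias the estimate; the causal effect is the crude pooled difference.
Pooled: Drug H 33.2% vs Drug X 24.5%; Drug X is lower overall.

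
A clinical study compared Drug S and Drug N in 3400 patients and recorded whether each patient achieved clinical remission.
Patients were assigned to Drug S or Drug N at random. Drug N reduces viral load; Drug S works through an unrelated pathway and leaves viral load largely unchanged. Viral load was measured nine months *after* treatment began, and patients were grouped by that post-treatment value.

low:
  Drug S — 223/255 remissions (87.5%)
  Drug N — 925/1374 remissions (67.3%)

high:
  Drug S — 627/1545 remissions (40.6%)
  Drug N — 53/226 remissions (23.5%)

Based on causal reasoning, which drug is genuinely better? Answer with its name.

The distribution of viral load is itself part of what the drug does — it is an intermediate outcome. Holding it fixed would remove that part of the effect; the total effect is the pooled difference.
Pooled: Drug S 47.2% vs Drug N 61.1%; Drug N is higher overall.

Drug N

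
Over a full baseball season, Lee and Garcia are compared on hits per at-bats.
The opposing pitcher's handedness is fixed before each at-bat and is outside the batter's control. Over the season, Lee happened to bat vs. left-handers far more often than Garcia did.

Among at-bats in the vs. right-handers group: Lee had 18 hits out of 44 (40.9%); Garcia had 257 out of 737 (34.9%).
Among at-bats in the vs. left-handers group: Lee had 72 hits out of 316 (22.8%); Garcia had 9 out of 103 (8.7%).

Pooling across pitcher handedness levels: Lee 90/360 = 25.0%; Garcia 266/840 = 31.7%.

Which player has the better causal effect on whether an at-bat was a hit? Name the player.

Lee is higher inside every pitcher handedness stratum but Garcia is higher in aggregate. Whether to stratify depends on how pitcher handedness relates to the player.
Since pitcher handedness is a pre-existing factor (not a product of the player) and it affects the outcome on its own, it is a confounder. The stratified rates, not the pooled rate, identify the causal effect.
Within each level — vs. right-handers: 40.9% vs 34.9%; vs. left-handers: 22.8% vs 8.7% — Lee is higher every time.

Lee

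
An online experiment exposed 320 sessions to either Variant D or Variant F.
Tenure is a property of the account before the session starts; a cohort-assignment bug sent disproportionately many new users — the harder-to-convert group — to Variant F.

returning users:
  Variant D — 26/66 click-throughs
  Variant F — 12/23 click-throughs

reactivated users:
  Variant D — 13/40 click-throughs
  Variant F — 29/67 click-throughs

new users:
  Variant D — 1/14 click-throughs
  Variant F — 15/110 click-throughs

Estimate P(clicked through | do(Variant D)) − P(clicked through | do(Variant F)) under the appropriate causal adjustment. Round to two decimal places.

-0.10

Nothing the variant does changes user tenure; the imbalance is an allocation artefact. With user tenure also predicting the outcome, the pooled figure is confounded, and the within-stratum comparison is the causal one.
Adjusting over the population distribution of user tenure: 0.278·(0.394−0.522) + 0.334·(0.325−0.433) + 0.388·(0.071−0.136) = -0.097.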